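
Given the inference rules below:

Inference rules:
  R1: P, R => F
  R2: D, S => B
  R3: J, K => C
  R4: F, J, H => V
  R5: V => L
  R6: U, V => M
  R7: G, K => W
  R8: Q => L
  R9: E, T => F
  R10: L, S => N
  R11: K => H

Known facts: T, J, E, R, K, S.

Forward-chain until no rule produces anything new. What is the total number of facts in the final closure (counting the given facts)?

12

Round 1: R3 [J, K => C]; R9 [E, T => F]; R11 [K => H]. Adds C, F, H.
Round 2: R4 [F, J, H => V]. Adds V.
Round 3: R5 [V => L]. Adds L.
Round 4: R10 [L, S => N]. Adds N.
Closure: {C, E, F, H, J, K, L, N, R, S, T, V} — 12 facts.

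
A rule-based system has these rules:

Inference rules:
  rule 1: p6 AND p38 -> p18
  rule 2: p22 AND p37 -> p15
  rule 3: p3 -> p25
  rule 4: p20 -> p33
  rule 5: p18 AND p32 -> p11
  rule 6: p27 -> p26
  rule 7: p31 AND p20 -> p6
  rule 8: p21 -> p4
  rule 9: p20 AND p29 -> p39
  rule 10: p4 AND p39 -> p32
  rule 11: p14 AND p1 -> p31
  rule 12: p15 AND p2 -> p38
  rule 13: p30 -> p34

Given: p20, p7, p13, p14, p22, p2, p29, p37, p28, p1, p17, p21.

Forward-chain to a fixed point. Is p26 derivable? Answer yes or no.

no

Round 1 fires rule 2, rule 4, rule 8, rule 9, rule 11, giving p15, p33, p4, p39, p31.
Round 2 fires rule 7, rule 10, rule 12, giving p6, p32, p38.
Round 3 fires rule 1, giving p18.
Round 4 fires rule 5, giving p11.
Fixed point reached. p26 is concluded only by rule 6; rule 6 needs p27 (never derived).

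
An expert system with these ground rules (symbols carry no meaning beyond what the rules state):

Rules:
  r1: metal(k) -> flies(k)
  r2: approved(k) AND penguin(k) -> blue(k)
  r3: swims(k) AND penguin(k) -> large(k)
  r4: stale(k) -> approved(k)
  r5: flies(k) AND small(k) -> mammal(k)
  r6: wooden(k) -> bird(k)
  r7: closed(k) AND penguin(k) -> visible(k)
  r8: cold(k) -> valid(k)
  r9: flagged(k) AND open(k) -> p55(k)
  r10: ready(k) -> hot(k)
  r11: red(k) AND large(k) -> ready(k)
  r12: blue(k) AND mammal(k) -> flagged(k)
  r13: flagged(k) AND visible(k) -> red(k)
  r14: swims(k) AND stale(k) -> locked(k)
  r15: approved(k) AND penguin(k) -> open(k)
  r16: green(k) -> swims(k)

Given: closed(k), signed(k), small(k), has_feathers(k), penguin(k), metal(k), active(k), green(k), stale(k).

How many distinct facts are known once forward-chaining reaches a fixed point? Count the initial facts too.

Round 1: r1 [metal(k) -> flies(k)]; r4 [stale(k) -> approved(k)]; r7 [closed(k) AND penguin(k) -> visible(k)]; r16 [green(k) -> swims(k)]. Adds flies(k), approved(k), visible(k), swims(k).
Round 2: r2 [approved(k) AND penguin(k) -> blue(k)]; r3 [swims(k) AND penguin(k) -> large(k)]; r5 [flies(k) AND small(k) -> mammal(k)]; r14 [swims(k) AND stale(k) -> locked(k)]; r15 [approved(k) AND penguin(k) -> open(k)]. Adds blue(k), large(k), mammal(k), locked(k), open(k).
Round 3: r12 [blue(k) AND mammal(k) -> flagged(k)]. Adds flagged(k).
Round 4: r9 [flagged(k) AND open(k) -> p55(k)]; r13 [flagged(k) AND visible(k) -> red(k)]. Adds p55(k), red(k).
Round 5: r11 [red(k) AND large(k) -> ready(k)]. Adds ready(k).
Round 6: r10 [ready(k) -> hot(k)]. Adds hot(k).
Closure: {active(k), approved(k), blue(k), closed(k), flagged(k), flies(k), green(k), has_feathers(k), hot(k), large(k), locked(k), mammal(k), metal(k), open(k), p55(k), penguin(k), ready(k), red(k), signed(k), small(k), stale(k), swims(k), visible(k)} — 23 facts.

23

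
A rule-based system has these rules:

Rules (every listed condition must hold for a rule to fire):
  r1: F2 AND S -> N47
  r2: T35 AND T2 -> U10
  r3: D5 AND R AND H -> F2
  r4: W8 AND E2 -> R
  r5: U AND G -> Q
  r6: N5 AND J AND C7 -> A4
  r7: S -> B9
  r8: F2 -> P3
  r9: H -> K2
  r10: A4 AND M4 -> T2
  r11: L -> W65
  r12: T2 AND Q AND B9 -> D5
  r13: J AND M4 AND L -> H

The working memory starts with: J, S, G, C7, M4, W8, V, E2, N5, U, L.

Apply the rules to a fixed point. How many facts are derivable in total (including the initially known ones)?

Round 1: r4 [W8 AND E2 -> R]; r5 [U AND G -> Q]; r6 [N5 AND J AND C7 -> A4]; r7 [S -> B9]; r11 [L -> W65]; r13 [J AND M4 AND L -> H]. Adds R, Q, A4, B9, W65, H.
Round 2: r9 [H -> K2]; r10 [A4 AND M4 -> T2]. Adds K2, T2.
Round 3: r12 [T2 AND Q AND B9 -> D5]. Adds D5.
Round 4: r3 [D5 AND R AND H -> F2]. Adds F2.
Round 5: r1 [F2 AND S -> N47]; r8 [F2 -> P3]. Adds N47, P3.
Closure: {A4, B9, C7, D5, E2, F2, G, H, J, K2, L, M4, N47, N5, P3, Q, R, S, T2, U, V, W65, W8} — 23 facts.

23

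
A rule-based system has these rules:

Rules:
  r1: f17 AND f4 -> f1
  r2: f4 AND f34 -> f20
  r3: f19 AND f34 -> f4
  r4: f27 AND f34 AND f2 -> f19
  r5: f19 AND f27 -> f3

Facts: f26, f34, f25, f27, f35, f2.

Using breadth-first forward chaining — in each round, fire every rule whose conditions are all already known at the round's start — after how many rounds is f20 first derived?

3

Round 1: r4 [f27 AND f34 AND f2 -> f19]. New: f19.
Round 2: r3 [f19 AND f34 -> f4]; r5 [f19 AND f27 -> f3]. New: f4, f3.
Round 3: r2 [f4 AND f34 -> f20]. New: f20.
f20 first appears in round 3.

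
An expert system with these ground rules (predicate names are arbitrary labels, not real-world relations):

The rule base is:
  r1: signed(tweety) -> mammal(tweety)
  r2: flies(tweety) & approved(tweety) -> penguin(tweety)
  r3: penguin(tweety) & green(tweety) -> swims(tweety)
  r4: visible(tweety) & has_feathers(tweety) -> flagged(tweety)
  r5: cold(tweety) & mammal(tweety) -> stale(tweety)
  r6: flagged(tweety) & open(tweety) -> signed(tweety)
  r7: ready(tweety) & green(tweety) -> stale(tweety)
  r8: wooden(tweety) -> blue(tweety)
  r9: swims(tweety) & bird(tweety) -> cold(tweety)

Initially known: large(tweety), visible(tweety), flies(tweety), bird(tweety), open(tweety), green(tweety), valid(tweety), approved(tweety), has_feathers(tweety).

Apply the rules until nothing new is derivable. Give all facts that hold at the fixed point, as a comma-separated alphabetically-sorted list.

Round 1: r2 [flies(tweety) & approved(tweety) -> penguin(tweety)]; r4 [visible(tweety) & has_feathers(tweety) -> flagged(tweety)]. New: penguin(tweety), flagged(tweety).
Round 2: r3 [penguin(tweety) & green(tweety) -> swims(tweety)]; r6 [flagged(tweety) & open(tweety) -> signed(tweety)]. New: swims(tweety), signed(tweety).
Round 3: r1 [signed(tweety) -> mammal(tweety)]; r9 [swims(tweety) & bird(tweety) -> cold(tweety)]. New: mammal(tweety), cold(tweety).
Round 4: r5 [cold(tweety) & mammal(tweety) -> stale(tweety)]. New: stale(tweety).

approved(tweety), bird(tweety), cold(tweety), flagged(tweety), flies(tweety), green(tweety), has_feathers(tweety), large(tweety), mammal(tweety), open(tweety), penguin(tweety), signed(tweety), stale(tweety), swims(tweety), valid(tweety), visible(tweety)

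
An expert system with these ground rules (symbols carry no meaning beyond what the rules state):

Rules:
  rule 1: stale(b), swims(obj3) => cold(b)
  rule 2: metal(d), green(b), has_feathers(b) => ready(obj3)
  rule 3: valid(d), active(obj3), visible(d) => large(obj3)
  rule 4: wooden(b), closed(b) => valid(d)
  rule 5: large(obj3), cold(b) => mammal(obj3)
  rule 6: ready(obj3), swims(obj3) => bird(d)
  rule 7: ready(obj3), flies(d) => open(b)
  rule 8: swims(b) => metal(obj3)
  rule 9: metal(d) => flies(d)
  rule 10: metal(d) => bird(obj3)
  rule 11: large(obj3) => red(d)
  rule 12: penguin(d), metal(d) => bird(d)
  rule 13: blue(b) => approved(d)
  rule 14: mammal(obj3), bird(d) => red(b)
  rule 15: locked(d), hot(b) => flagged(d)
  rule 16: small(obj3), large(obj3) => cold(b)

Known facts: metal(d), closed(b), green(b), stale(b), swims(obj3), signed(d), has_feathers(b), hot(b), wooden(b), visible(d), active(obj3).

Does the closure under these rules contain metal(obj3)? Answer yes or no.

Round 1 — rule 1, rule 2, rule 4, rule 9, rule 10, derive cold(b), ready(obj3), valid(d), flies(d), bird(obj3).
Round 2 — rule 3, rule 6, rule 7, derive large(obj3), bird(d), open(b).
Round 3 — rule 5, rule 11, derive mammal(obj3), red(d).
Round 4 — rule 14, derive red(b).
Fixed point reached. metal(obj3) is concluded only by rule 8; rule 8 needs swims(b) (never derived).

no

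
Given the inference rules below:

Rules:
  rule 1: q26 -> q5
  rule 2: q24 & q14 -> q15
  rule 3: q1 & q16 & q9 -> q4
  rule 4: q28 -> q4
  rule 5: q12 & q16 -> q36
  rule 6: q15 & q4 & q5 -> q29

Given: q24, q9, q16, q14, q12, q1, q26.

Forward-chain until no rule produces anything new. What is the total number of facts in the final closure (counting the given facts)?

Round 1: rule 1 [q26 -> q5]; rule 2 [q24 & q14 -> q15]; rule 3 [q1 & q16 & q9 -> q4]; rule 5 [q12 & q16 -> q36]. Adds q5, q15, q4, q36.
Round 2: rule 6 [q15 & q4 & q5 -> q29]. Adds q29.
Closure: {q1, q12, q14, q15, q16, q24, q26, q29, q36, q4, q5, q9} — 12 facts.

12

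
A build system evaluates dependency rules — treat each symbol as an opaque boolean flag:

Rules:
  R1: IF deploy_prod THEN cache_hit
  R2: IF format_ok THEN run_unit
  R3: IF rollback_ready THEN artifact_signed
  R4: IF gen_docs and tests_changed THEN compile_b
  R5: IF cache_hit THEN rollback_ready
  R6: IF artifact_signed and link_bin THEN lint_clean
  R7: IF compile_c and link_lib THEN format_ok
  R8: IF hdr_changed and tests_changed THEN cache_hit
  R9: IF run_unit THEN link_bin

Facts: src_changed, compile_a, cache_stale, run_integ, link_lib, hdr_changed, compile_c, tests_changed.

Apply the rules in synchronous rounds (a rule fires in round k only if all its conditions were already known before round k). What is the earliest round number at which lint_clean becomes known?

4

Round 1 fires R7, R8, giving format_ok, cache_hit.
Round 2 fires R2, R5, giving run_unit, rollback_ready.
Round 3 fires R3, R9, giving artifact_signed, link_bin.
Round 4 fires R6, giving lint_clean.
lint_clean first appears in round 4.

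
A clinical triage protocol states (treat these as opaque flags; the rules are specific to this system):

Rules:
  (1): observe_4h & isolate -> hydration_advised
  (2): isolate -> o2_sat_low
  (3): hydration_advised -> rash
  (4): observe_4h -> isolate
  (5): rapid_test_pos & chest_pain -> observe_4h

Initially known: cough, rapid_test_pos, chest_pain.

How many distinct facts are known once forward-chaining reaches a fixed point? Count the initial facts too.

[1] (5) [rapid_test_pos & chest_pain -> observe_4h]. ⇒ new: observe_4h.
[2] (4) [observe_4h -> isolate]. ⇒ new: isolate.
[3] (1) [observe_4h & isolate -> hydration_advised]; (2) [isolate -> o2_sat_low]. ⇒ new: hydration_advised, o2_sat_low.
[4] (3) [hydration_advised -> rash]. ⇒ new: rash.
Closure: {chest_pain, cough, hydration_advised, isolate, o2_sat_low, observe_4h, rapid_test_pos, rash} — 8 facts.

8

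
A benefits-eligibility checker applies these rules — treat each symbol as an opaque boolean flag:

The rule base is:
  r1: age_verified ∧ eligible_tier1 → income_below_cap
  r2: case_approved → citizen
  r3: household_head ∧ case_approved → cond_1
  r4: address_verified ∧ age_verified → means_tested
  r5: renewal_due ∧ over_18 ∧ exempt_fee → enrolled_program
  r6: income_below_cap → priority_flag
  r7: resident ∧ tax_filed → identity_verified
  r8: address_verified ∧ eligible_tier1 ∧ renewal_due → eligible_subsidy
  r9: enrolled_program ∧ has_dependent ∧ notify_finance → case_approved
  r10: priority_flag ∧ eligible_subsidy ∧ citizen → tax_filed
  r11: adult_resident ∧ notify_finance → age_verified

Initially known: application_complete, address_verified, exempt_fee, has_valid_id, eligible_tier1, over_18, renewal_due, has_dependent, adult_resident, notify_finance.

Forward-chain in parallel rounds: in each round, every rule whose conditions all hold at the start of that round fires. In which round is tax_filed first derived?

Round 1 fires r5, r8, r11, giving enrolled_program, eligible_subsidy, age_verified.
Round 2 fires r1, r4, r9, giving income_below_cap, means_tested, case_approved.
Round 3 fires r2, r6, giving citizen, priority_flag.
Round 4 fires r10, giving tax_filed.
tax_filed first appears in round 4.

4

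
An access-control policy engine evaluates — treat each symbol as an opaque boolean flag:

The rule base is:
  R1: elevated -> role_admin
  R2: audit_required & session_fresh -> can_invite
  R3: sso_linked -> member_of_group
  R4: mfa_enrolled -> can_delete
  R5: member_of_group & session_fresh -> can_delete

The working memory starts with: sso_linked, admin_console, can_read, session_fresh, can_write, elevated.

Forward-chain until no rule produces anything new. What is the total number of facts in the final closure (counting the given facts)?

Round 1 fires R1, R3, giving role_admin, member_of_group.
Round 2 fires R5, giving can_delete.
Closure: {admin_console, can_delete, can_read, can_write, elevated, member_of_group, role_admin, session_fresh, sso_linked} — 9 facts.

9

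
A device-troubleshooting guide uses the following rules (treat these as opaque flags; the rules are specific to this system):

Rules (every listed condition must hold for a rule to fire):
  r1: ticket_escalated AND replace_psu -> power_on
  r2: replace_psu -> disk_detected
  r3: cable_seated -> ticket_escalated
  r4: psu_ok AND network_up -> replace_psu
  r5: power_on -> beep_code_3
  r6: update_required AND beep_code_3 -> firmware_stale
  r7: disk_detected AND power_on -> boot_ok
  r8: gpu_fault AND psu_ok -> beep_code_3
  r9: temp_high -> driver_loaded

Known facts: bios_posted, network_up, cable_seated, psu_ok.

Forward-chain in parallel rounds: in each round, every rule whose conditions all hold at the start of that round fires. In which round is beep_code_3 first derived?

3

Round 1 — r3, r4, derive ticket_escalated, replace_psu.
Round 2 — r1, r2, derive power_on, disk_detected.
Round 3 — r5, r7, derive beep_code_3, boot_ok.
beep_code_3 first appears in round 3.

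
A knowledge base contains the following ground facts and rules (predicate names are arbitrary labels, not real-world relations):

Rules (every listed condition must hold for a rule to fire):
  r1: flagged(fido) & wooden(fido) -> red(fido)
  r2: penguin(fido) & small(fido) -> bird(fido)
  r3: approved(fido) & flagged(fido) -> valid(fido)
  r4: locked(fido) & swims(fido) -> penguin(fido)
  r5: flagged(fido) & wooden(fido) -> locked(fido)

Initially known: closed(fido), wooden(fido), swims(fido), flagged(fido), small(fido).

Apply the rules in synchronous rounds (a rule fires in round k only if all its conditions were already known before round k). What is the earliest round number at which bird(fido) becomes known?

Round 1 fires r1, r5, giving red(fido), locked(fido).
Round 2 fires r4, giving penguin(fido).
Round 3 fires r2, giving bird(fido).
bird(fido) first appears in round 3.

3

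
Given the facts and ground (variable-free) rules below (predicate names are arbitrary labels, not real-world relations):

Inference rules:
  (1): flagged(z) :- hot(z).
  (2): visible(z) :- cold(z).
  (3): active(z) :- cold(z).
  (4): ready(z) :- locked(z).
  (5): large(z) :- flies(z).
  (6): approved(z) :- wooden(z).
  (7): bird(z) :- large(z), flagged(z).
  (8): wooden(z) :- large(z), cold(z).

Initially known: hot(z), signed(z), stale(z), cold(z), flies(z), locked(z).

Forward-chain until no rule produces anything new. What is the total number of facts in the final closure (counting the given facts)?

14

Round 1 fires (1), (2), (3), (4), (5), giving flagged(z), visible(z), active(z), ready(z), large(z).
Round 2 fires (7), (8), giving bird(z), wooden(z).
Round 3 fires (6), giving approved(z).
Closure: {active(z), approved(z), bird(z), cold(z), flagged(z), flies(z), hot(z), large(z), locked(z), ready(z), signed(z), stale(z), visible(z), wooden(z)} — 14 facts.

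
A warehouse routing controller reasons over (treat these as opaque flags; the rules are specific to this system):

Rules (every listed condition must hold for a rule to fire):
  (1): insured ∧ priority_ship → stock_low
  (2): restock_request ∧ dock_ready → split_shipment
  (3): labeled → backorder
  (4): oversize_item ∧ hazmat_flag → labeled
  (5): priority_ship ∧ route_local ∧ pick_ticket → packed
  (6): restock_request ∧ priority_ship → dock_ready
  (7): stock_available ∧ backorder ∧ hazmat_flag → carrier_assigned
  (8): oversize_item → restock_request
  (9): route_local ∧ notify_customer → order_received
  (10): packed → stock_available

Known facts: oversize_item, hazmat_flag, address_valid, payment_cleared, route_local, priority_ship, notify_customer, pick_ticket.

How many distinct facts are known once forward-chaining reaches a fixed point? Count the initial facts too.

17

Round 1 — (4), (5), (8), (9), derive labeled, packed, restock_request, order_received.
Round 2 — (3), (6), (10), derive backorder, dock_ready, stock_available.
Round 3 — (2), (7), derive split_shipment, carrier_assigned.
Closure: {address_valid, backorder, carrier_assigned, dock_ready, hazmat_flag, labeled, notify_customer, order_received, oversize_item, packed, payment_cleared, pick_ticket, priority_ship, restock_request, route_local, split_shipment, stock_available} — 17 facts.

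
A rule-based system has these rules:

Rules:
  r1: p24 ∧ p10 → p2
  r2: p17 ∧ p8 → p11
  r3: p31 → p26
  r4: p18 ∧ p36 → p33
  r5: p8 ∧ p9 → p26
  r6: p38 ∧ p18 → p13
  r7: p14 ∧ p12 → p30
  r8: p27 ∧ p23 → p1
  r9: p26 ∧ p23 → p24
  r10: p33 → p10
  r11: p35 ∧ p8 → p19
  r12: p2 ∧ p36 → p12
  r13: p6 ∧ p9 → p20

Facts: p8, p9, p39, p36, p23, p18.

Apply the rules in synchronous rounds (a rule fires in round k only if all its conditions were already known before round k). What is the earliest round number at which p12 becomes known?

Round 1 — r4, r5, derive p33, p26.
Round 2 — r9, r10, derive p24, p10.
Round 3 — r1, derive p2.
Round 4 — r12, derive p12.
p12 first appears in round 4.

4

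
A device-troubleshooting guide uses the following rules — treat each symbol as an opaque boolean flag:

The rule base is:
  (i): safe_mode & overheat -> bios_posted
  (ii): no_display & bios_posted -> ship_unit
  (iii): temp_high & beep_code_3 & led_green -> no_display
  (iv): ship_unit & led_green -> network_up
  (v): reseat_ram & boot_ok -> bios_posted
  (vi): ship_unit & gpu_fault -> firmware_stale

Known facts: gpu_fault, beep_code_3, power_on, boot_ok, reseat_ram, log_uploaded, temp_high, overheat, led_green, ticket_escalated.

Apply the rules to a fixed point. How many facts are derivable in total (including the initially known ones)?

Round 1: (iii) [temp_high & beep_code_3 & led_green -> no_display]; (v) [reseat_ram & boot_ok -> bios_posted]. Adds no_display, bios_posted.
Round 2: (ii) [no_display & bios_posted -> ship_unit]. Adds ship_unit.
Round 3: (iv) [ship_unit & led_green -> network_up]; (vi) [ship_unit & gpu_fault -> firmware_stale]. Adds network_up, firmware_stale.
Closure: {beep_code_3, bios_posted, boot_ok, firmware_stale, gpu_fault, led_green, log_uploaded, network_up, no_display, overheat, power_on, reseat_ram, ship_unit, temp_high, ticket_escalated} — 15 facts.

15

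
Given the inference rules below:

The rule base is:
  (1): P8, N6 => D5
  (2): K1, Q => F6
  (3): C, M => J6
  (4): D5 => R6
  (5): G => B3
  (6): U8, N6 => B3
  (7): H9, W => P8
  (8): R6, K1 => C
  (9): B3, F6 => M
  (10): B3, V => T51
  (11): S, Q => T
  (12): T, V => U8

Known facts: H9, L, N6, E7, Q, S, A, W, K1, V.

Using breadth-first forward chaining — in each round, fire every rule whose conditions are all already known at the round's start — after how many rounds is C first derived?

Round 1 — (2), (7), (11), derive F6, P8, T.
Round 2 — (1), (12), derive D5, U8.
Round 3 — (4), (6), derive R6, B3.
Round 4 — (8), (9), (10), derive C, M, T51.
C first appears in round 4.

4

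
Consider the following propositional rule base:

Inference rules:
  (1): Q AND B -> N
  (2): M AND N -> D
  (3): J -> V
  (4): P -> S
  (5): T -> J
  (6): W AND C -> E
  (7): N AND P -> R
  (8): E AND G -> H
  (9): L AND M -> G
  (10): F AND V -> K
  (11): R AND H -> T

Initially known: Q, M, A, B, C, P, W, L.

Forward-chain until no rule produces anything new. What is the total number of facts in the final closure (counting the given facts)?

18

Round 1: (1) [Q AND B -> N]; (4) [P -> S]; (6) [W AND C -> E]; (9) [L AND M -> G]. New: N, S, E, G.
Round 2: (2) [M AND N -> D]; (7) [N AND P -> R]; (8) [E AND G -> H]. New: D, R, H.
Round 3: (11) [R AND H -> T]. New: T.
Round 4: (5) [T -> J]. New: J.
Round 5: (3) [J -> V]. New: V.
Closure: {A, B, C, D, E, G, H, J, L, M, N, P, Q, R, S, T, V, W} — 18 facts.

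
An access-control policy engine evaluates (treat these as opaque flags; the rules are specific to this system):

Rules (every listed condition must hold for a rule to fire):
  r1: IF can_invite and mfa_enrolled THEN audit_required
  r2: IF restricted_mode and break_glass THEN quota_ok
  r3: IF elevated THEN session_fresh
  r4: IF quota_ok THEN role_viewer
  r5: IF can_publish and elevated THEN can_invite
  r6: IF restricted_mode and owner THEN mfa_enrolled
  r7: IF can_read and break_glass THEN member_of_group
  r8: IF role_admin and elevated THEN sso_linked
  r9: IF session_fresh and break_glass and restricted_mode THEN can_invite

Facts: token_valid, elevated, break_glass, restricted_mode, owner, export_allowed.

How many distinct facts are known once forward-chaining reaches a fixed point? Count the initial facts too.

Round 1: r2 [IF restricted_mode and break_glass THEN quota_ok]; r3 [IF elevated THEN session_fresh]; r6 [IF restricted_mode and owner THEN mfa_enrolled]. New: quota_ok, session_fresh, mfa_enrolled.
Round 2: r4 [IF quota_ok THEN role_viewer]; r9 [IF session_fresh and break_glass and restricted_mode THEN can_invite]. New: role_viewer, can_invite.
Round 3: r1 [IF can_invite and mfa_enrolled THEN audit_required]. New: audit_required.
Closure: {audit_required, break_glass, can_invite, elevated, export_allowed, mfa_enrolled, owner, quota_ok, restricted_mode, role_viewer, session_fresh, token_valid} — 12 facts.

12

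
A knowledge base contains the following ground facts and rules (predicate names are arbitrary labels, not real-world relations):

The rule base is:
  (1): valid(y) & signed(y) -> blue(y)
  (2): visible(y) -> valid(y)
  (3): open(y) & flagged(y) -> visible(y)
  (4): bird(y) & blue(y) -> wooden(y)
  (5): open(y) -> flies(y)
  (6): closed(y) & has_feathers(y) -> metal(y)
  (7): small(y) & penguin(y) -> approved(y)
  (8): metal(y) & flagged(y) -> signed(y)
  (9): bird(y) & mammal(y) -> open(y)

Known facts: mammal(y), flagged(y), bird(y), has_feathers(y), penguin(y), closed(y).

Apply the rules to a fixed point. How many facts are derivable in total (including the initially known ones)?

14

[1] (6) [closed(y) & has_feathers(y) -> metal(y)]; (9) [bird(y) & mammal(y) -> open(y)]. ⇒ new: metal(y), open(y).
[2] (3) [open(y) & flagged(y) -> visible(y)]; (5) [open(y) -> flies(y)]; (8) [metal(y) & flagged(y) -> signed(y)]. ⇒ new: visible(y), flies(y), signed(y).
[3] (2) [visible(y) -> valid(y)]. ⇒ new: valid(y).
[4] (1) [valid(y) & signed(y) -> blue(y)]. ⇒ new: blue(y).
[5] (4) [bird(y) & blue(y) -> wooden(y)]. ⇒ new: wooden(y).
Closure: {bird(y), blue(y), closed(y), flagged(y), flies(y), has_feathers(y), mammal(y), metal(y), open(y), penguin(y), signed(y), valid(y), visible(y), wooden(y)} — 14 facts.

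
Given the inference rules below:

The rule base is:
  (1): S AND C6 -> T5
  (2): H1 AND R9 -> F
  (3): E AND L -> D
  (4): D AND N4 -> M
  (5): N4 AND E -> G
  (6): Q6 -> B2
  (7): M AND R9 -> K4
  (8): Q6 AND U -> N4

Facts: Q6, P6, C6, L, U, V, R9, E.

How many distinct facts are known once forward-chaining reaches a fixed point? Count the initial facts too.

Round 1 — (3), (6), (8), derive D, B2, N4.
Round 2 — (4), (5), derive M, G.
Round 3 — (7), derive K4.
Closure: {B2, C6, D, E, G, K4, L, M, N4, P6, Q6, R9, U, V} — 14 facts.

14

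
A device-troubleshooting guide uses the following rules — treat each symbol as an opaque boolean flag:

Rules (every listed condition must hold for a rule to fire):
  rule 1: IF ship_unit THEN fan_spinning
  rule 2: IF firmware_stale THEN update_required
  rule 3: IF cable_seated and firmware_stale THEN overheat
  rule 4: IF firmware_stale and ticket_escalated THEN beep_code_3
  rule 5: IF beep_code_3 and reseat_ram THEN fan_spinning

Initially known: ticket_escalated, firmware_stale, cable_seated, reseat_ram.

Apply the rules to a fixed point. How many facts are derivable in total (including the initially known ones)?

[1] rule 2 [IF firmware_stale THEN update_required]; rule 3 [IF cable_seated and firmware_stale THEN overheat]; rule 4 [IF firmware_stale and ticket_escalated THEN beep_code_3]. ⇒ new: update_required, overheat, beep_code_3.
[2] rule 5 [IF beep_code_3 and reseat_ram THEN fan_spinning]. ⇒ new: fan_spinning.
Closure: {beep_code_3, cable_seated, fan_spinning, firmware_stale, overheat, reseat_ram, ticket_escalated, update_required} — 8 facts.

8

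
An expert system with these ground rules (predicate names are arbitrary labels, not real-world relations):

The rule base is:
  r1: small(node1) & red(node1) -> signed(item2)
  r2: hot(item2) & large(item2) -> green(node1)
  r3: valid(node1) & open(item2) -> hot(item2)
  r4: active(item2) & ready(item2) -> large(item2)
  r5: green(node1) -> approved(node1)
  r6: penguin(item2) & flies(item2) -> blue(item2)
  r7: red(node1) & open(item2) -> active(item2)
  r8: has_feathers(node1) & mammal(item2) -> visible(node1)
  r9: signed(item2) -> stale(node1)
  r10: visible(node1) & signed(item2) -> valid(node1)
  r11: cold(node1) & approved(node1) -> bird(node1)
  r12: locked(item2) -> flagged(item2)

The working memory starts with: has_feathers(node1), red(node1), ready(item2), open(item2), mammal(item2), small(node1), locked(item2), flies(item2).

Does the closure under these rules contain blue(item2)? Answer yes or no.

Round 1 — r1, r7, r8, r12, derive signed(item2), active(item2), visible(node1), flagged(item2).
Round 2 — r4, r9, r10, derive large(item2), stale(node1), valid(node1).
Round 3 — r3, derive hot(item2).
Round 4 — r2, derive green(node1).
Round 5 — r5, derive approved(node1).
Fixed point reached. blue(item2) is concluded only by r6; r6 needs penguin(item2) (never derived).

no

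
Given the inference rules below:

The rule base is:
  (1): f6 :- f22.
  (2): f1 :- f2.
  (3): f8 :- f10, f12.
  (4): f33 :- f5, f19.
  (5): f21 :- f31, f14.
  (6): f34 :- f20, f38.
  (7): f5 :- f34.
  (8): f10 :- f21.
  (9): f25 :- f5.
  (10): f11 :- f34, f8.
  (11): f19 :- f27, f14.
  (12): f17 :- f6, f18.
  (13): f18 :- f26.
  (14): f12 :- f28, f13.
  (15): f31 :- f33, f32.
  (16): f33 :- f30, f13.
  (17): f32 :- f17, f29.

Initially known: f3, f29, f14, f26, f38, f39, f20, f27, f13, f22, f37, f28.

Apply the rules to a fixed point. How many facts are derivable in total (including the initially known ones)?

27

Round 1 — (1), (6), (11), (13), (14), derive f6, f34, f19, f18, f12.
Round 2 — (7), (12), derive f5, f17.
Round 3 — (4), (9), (17), derive f33, f25, f32.
Round 4 — (15), derive f31.
Round 5 — (5), derive f21.
Round 6 — (8), derive f10.
Round 7 — (3), derive f8.
Round 8 — (10), derive f11.
Closure: {f10, f11, f12, f13, f14, f17, f18, f19, f20, f21, f22, f25, f26, f27, f28, f29, f3, f31, f32, f33, f34, f37, f38, f39, f5, f6, f8} — 27 facts.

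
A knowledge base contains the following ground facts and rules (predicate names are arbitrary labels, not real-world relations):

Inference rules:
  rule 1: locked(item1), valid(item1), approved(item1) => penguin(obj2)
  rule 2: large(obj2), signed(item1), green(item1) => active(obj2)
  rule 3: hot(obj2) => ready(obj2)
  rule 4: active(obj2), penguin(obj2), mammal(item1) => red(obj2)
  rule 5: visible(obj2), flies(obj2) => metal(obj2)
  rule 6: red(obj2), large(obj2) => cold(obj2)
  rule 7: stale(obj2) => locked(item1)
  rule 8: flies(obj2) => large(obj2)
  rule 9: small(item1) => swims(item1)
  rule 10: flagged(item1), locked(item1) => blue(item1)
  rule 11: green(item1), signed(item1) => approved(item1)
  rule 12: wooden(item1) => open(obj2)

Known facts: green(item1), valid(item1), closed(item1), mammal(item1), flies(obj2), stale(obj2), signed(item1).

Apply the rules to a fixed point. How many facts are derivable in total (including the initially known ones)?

Round 1: rule 7 [stale(obj2) => locked(item1)]; rule 8 [flies(obj2) => large(obj2)]; rule 11 [green(item1), signed(item1) => approved(item1)]. New: locked(item1), large(obj2), approved(item1).
Round 2: rule 1 [locked(item1), valid(item1), approved(item1) => penguin(obj2)]; rule 2 [large(obj2), signed(item1), green(item1) => active(obj2)]. New: penguin(obj2), active(obj2).
Round 3: rule 4 [active(obj2), penguin(obj2), mammal(item1) => red(obj2)]. New: red(obj2).
Round 4: rule 6 [red(obj2), large(obj2) => cold(obj2)]. New: cold(obj2).
Closure: {active(obj2), approved(item1), closed(item1), cold(obj2), flies(obj2), green(item1), large(obj2), locked(item1), mammal(item1), penguin(obj2), red(obj2), signed(item1), stale(obj2), valid(item1)} — 14 facts.

14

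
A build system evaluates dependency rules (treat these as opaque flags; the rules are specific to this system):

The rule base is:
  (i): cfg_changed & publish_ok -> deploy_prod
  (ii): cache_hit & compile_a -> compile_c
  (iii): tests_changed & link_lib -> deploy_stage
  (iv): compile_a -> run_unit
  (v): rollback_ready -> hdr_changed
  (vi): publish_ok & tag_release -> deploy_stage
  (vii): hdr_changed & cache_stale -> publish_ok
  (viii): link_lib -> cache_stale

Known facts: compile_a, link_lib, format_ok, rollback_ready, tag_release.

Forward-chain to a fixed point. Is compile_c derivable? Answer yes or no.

no

[1] (iv) [compile_a -> run_unit]; (v) [rollback_ready -> hdr_changed]; (viii) [link_lib -> cache_stale]. ⇒ new: run_unit, hdr_changed, cache_stale.
[2] (vii) [hdr_changed & cache_stale -> publish_ok]. ⇒ new: publish_ok.
[3] (vi) [publish_ok & tag_release -> deploy_stage]. ⇒ new: deploy_stage.
Fixed point reached. compile_c is concluded only by (ii); (ii) needs cache_hit (never derived).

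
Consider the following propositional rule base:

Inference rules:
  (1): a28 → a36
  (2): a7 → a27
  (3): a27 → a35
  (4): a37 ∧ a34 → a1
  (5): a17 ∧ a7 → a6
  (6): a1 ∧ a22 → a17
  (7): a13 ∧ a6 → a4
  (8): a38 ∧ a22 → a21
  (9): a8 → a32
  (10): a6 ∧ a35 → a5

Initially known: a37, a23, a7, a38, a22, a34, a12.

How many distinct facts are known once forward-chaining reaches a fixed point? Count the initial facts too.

Round 1 — (2), (4), (8), derive a27, a1, a21.
Round 2 — (3), (6), derive a35, a17.
Round 3 — (5), derive a6.
Round 4 — (10), derive a5.
Closure: {a1, a12, a17, a21, a22, a23, a27, a34, a35, a37, a38, a5, a6, a7} — 14 facts.

14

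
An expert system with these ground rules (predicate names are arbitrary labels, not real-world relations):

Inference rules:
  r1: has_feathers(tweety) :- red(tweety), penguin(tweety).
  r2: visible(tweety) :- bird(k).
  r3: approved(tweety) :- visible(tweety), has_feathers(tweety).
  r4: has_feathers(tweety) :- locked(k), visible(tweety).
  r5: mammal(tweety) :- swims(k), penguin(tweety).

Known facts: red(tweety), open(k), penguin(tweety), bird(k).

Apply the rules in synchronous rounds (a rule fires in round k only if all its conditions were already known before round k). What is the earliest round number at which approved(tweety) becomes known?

2

Round 1: r1 [has_feathers(tweety) :- red(tweety), penguin(tweety).]; r2 [visible(tweety) :- bird(k).]. New: has_feathers(tweety), visible(tweety).
Round 2: r3 [approved(tweety) :- visible(tweety), has_feathers(tweety).]. New: approved(tweety).
approved(tweety) first appears in round 2.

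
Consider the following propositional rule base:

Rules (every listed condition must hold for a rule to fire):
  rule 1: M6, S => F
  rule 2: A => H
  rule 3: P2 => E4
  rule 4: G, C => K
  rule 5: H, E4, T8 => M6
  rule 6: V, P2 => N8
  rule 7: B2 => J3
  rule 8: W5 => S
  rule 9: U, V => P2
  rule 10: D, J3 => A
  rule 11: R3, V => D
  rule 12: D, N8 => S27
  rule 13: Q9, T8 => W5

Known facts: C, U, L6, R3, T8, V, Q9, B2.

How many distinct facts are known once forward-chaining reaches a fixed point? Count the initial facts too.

20

Round 1 — rule 7, rule 9, rule 11, rule 13, derive J3, P2, D, W5.
Round 2 — rule 3, rule 6, rule 8, rule 10, derive E4, N8, S, A.
Round 3 — rule 2, rule 12, derive H, S27.
Round 4 — rule 5, derive M6.
Round 5 — rule 1, derive F.
Closure: {A, B2, C, D, E4, F, H, J3, L6, M6, N8, P2, Q9, R3, S, S27, T8, U, V, W5} — 20 facts.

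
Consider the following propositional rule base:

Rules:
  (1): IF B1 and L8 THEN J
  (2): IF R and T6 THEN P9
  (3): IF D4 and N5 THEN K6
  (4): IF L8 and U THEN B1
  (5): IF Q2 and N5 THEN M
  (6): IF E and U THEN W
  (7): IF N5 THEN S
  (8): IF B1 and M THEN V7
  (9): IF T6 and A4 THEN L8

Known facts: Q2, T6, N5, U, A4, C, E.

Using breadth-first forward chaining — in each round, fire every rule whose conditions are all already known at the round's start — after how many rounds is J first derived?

Round 1: (5) [IF Q2 and N5 THEN M]; (6) [IF E and U THEN W]; (7) [IF N5 THEN S]; (9) [IF T6 and A4 THEN L8]. New: M, W, S, L8.
Round 2: (4) [IF L8 and U THEN B1]. New: B1.
Round 3: (1) [IF B1 and L8 THEN J]; (8) [IF B1 and M THEN V7]. New: J, V7.
J first appears in round 3.

3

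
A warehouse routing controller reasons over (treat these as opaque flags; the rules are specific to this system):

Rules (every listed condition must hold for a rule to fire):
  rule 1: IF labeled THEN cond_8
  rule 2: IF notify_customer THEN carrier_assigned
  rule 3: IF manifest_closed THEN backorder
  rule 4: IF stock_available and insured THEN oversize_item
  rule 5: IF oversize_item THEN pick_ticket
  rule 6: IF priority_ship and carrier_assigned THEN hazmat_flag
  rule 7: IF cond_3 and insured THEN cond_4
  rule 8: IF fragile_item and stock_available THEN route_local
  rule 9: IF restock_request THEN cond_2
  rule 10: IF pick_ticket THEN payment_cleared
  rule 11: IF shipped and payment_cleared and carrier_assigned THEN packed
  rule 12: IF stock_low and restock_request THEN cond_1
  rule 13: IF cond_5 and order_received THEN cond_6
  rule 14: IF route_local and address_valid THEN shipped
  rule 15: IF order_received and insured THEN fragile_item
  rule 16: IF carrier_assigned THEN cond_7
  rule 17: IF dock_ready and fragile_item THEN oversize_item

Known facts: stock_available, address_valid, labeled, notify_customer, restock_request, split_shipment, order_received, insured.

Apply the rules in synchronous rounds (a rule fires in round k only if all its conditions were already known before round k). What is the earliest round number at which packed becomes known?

4

Round 1: rule 1 [IF labeled THEN cond_8]; rule 2 [IF notify_customer THEN carrier_assigned]; rule 4 [IF stock_available and insured THEN oversize_item]; rule 9 [IF restock_request THEN cond_2]; rule 15 [IF order_received and insured THEN fragile_item]. New: cond_8, carrier_assigned, oversize_item, cond_2, fragile_item.
Round 2: rule 5 [IF oversize_item THEN pick_ticket]; rule 8 [IF fragile_item and stock_available THEN route_local]; rule 16 [IF carrier_assigned THEN cond_7]. New: pick_ticket, route_local, cond_7.
Round 3: rule 10 [IF pick_ticket THEN payment_cleared]; rule 14 [IF route_local and address_valid THEN shipped]. New: payment_cleared, shipped.
Round 4: rule 11 [IF shipped and payment_cleared and carrier_assigned THEN packed]. New: packed.
packed first appears in round 4.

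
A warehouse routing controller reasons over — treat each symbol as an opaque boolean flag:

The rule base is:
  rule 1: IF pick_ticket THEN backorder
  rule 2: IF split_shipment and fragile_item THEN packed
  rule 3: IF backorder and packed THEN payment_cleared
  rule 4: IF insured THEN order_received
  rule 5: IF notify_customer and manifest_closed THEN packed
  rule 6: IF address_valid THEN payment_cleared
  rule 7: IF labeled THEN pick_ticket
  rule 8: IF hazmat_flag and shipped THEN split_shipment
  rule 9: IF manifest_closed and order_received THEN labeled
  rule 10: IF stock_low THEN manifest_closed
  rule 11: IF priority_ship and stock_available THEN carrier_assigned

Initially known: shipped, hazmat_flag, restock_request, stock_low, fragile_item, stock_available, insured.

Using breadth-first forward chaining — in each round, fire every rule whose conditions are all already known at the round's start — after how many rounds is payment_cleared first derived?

5

Round 1 fires rule 4, rule 8, rule 10, giving order_received, split_shipment, manifest_closed.
Round 2 fires rule 2, rule 9, giving packed, labeled.
Round 3 fires rule 7, giving pick_ticket.
Round 4 fires rule 1, giving backorder.
Round 5 fires rule 3, giving payment_cleared.
payment_cleared first appears in round 5.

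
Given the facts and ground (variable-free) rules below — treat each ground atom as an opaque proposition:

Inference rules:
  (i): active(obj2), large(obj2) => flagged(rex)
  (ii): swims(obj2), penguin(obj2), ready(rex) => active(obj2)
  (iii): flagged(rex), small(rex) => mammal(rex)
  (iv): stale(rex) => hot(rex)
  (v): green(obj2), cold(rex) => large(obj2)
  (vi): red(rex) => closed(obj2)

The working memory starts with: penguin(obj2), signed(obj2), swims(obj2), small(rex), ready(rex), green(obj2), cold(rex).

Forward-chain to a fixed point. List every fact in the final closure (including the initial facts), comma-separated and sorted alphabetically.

[1] (ii) [swims(obj2), penguin(obj2), ready(rex) => active(obj2)]; (v) [green(obj2), cold(rex) => large(obj2)]. ⇒ new: active(obj2), large(obj2).
[2] (i) [active(obj2), large(obj2) => flagged(rex)]. ⇒ new: flagged(rex).
[3] (iii) [flagged(rex), small(rex) => mammal(rex)]. ⇒ new: mammal(rex).

active(obj2), cold(rex), flagged(rex), green(obj2), large(obj2), mammal(rex), penguin(obj2), ready(rex), signed(obj2), small(rex), swims(obj2)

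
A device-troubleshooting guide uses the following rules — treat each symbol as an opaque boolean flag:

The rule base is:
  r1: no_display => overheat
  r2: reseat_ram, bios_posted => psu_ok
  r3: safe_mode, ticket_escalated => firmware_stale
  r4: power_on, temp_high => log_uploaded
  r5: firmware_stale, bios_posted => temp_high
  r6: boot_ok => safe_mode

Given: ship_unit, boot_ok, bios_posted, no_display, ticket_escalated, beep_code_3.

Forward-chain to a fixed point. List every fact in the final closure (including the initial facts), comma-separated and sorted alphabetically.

beep_code_3, bios_posted, boot_ok, firmware_stale, no_display, overheat, safe_mode, ship_unit, temp_high, ticket_escalated

Round 1 — r1, r6, derive overheat, safe_mode.
Round 2 — r3, derive firmware_stale.
Round 3 — r5, derive temp_high.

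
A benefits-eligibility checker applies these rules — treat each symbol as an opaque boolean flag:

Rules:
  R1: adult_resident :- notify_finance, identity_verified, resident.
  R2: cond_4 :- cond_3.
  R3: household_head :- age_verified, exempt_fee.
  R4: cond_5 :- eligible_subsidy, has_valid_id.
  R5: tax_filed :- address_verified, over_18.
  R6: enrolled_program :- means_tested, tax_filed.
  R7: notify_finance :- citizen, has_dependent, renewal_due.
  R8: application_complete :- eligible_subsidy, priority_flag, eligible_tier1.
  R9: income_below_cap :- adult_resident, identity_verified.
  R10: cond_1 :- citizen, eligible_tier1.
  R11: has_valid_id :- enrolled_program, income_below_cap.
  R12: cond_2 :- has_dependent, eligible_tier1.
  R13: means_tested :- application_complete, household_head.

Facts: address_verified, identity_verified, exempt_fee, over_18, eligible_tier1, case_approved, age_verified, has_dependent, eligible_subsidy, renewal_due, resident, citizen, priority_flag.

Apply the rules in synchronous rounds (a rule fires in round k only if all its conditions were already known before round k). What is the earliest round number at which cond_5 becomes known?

[1] R3 [household_head :- age_verified, exempt_fee.]; R5 [tax_filed :- address_verified, over_18.]; R7 [notify_finance :- citizen, has_dependent, renewal_due.]; R8 [application_complete :- eligible_subsidy, priority_flag, eligible_tier1.]; R10 [cond_1 :- citizen, eligible_tier1.]; R12 [cond_2 :- has_dependent, eligible_tier1.]. ⇒ new: household_head, tax_filed, notify_finance, application_complete, cond_1, cond_2.
[2] R1 [adult_resident :- notify_finance, identity_verified, resident.]; R13 [means_tested :- application_complete, household_head.]. ⇒ new: adult_resident, means_tested.
[3] R6 [enrolled_program :- means_tested, tax_filed.]; R9 [income_below_cap :- adult_resident, identity_verified.]. ⇒ new: enrolled_program, income_below_cap.
[4] R11 [has_valid_id :- enrolled_program, income_below_cap.]. ⇒ new: has_valid_id.
[5] R4 [cond_5 :- eligible_subsidy, has_valid_id.]. ⇒ new: cond_5.
cond_5 first appears in round 5.

5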